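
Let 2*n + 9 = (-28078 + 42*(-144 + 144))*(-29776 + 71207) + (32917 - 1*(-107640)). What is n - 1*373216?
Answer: -581952751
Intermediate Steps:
n = -581579535 (n = -9/2 + ((-28078 + 42*(-144 + 144))*(-29776 + 71207) + (32917 - 1*(-107640)))/2 = -9/2 + ((-28078 + 42*0)*41431 + (32917 + 107640))/2 = -9/2 + ((-28078 + 0)*41431 + 140557)/2 = -9/2 + (-28078*41431 + 140557)/2 = -9/2 + (-1163299618 + 140557)/2 = -9/2 + (1/2)*(-1163159061) = -9/2 - 1163159061/2 = -581579535)
n - 1*373216 = -581579535 - 1*373216 = -581579535 - 373216 = -581952751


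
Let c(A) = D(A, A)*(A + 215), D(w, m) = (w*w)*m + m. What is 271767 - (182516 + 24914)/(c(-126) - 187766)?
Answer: 24218848407989/89116222 ≈ 2.7177e+5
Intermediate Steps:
D(w, m) = m + m*w² (D(w, m) = w²*m + m = m*w² + m = m + m*w²)
c(A) = A*(1 + A²)*(215 + A) (c(A) = (A*(1 + A²))*(A + 215) = (A*(1 + A²))*(215 + A) = A*(1 + A²)*(215 + A))
271767 - (182516 + 24914)/(c(-126) - 187766) = 271767 - (182516 + 24914)/(-126*(1 + (-126)²)*(215 - 126) - 187766) = 271767 - 207430/(-126*(1 + 15876)*89 - 187766) = 271767 - 207430/(-126*15877*89 - 187766) = 271767 - 207430/(-178044678 - 187766) = 271767 - 207430/(-178232444) = 271767 - 207430*(-1)/178232444 = 271767 - 1*(-103715/89116222) = 271767 + 103715/89116222 = 24218848407989/89116222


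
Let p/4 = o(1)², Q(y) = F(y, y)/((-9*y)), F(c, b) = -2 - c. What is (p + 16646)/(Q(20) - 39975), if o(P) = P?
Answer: -1498500/3597739 ≈ -0.41651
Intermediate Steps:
Q(y) = -(-2 - y)/(9*y) (Q(y) = (-2 - y)/((-9*y)) = (-2 - y)*(-1/(9*y)) = -(-2 - y)/(9*y))
p = 4 (p = 4*1² = 4*1 = 4)
(p + 16646)/(Q(20) - 39975) = (4 + 16646)/((⅑)*(2 + 20)/20 - 39975) = 16650/((⅑)*(1/20)*22 - 39975) = 16650/(11/90 - 39975) = 16650/(-3597739/90) = 16650*(-90/3597739) = -1498500/3597739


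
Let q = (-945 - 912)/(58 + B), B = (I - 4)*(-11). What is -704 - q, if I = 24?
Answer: -38635/54 ≈ -715.46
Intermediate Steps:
B = -220 (B = (24 - 4)*(-11) = 20*(-11) = -220)
q = 619/54 (q = (-945 - 912)/(58 - 220) = -1857/(-162) = -1857*(-1/162) = 619/54 ≈ 11.463)
-704 - q = -704 - 1*619/54 = -704 - 619/54 = -38635/54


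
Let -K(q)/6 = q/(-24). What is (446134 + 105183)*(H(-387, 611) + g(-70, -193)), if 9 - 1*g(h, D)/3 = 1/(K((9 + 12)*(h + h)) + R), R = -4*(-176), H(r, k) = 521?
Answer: 9367427147/31 ≈ 3.0218e+8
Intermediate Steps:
K(q) = q/4 (K(q) = -6*q/(-24) = -6*q*(-1)/24 = -(-1)*q/4 = q/4)
R = 704
g(h, D) = 27 - 3/(704 + 21*h/2) (g(h, D) = 27 - 3/(((9 + 12)*(h + h))/4 + 704) = 27 - 3/((21*(2*h))/4 + 704) = 27 - 3/((42*h)/4 + 704) = 27 - 3/(21*h/2 + 704) = 27 - 3/(704 + 21*h/2))
(446134 + 105183)*(H(-387, 611) + g(-70, -193)) = (446134 + 105183)*(521 + 21*(1810 + 27*(-70))/(1408 + 21*(-70))) = 551317*(521 + 21*(1810 - 1890)/(1408 - 1470)) = 551317*(521 + 21*(-80)/(-62)) = 551317*(521 + 21*(-1/62)*(-80)) = 551317*(521 + 840/31) = 551317*(16991/31) = 9367427147/31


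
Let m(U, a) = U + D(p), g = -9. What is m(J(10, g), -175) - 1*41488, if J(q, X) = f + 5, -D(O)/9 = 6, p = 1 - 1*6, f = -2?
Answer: -41539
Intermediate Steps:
p = -5 (p = 1 - 6 = -5)
D(O) = -54 (D(O) = -9*6 = -54)
J(q, X) = 3 (J(q, X) = -2 + 5 = 3)
m(U, a) = -54 + U (m(U, a) = U - 54 = -54 + U)
m(J(10, g), -175) - 1*41488 = (-54 + 3) - 1*41488 = -51 - 41488 = -41539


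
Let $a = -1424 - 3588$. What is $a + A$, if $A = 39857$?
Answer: $34845$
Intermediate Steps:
$a = -5012$
$a + A = -5012 + 39857 = 34845$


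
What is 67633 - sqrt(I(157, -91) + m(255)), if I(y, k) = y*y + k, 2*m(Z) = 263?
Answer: 67633 - 67*sqrt(22)/2 ≈ 67476.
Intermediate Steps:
m(Z) = 263/2 (m(Z) = (1/2)*263 = 263/2)
I(y, k) = k + y**2 (I(y, k) = y**2 + k = k + y**2)
67633 - sqrt(I(157, -91) + m(255)) = 67633 - sqrt((-91 + 157**2) + 263/2) = 67633 - sqrt((-91 + 24649) + 263/2) = 67633 - sqrt(24558 + 263/2) = 67633 - sqrt(49379/2) = 67633 - 67*sqrt(22)/2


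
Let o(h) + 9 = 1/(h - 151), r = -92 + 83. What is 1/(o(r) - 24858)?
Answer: -160/3978721 ≈ -4.0214e-5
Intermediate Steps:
r = -9
o(h) = -9 + 1/(-151 + h) (o(h) = -9 + 1/(h - 151) = -9 + 1/(-151 + h))
1/(o(r) - 24858) = 1/((1360 - 9*(-9))/(-151 - 9) - 24858) = 1/((1360 + 81)/(-160) - 24858) = 1/(-1/160*1441 - 24858) = 1/(-1441/160 - 24858) = 1/(-3978721/160) = -160/3978721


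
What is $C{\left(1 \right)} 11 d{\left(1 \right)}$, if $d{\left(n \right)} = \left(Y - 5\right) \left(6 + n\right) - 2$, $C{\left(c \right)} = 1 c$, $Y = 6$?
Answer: $55$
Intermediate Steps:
$C{\left(c \right)} = c$
$d{\left(n \right)} = 4 + n$ ($d{\left(n \right)} = \left(6 - 5\right) \left(6 + n\right) - 2 = 1 \left(6 + n\right) - 2 = \left(6 + n\right) - 2 = 4 + n$)
$C{\left(1 \right)} 11 d{\left(1 \right)} = 1 \cdot 11 \left(4 + 1\right) = 11 \cdot 5 = 55$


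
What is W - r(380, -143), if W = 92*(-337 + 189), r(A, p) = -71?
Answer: -13545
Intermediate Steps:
W = -13616 (W = 92*(-148) = -13616)
W - r(380, -143) = -13616 - 1*(-71) = -13616 + 71 = -13545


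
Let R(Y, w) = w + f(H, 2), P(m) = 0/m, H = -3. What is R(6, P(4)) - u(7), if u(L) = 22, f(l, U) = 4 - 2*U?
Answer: -22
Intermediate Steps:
P(m) = 0
R(Y, w) = w (R(Y, w) = w + (4 - 2*2) = w + (4 - 4) = w + 0 = w)
R(6, P(4)) - u(7) = 0 - 1*22 = 0 - 22 = -22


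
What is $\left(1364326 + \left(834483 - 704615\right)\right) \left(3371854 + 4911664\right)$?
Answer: $12377182894492$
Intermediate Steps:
$\left(1364326 + \left(834483 - 704615\right)\right) \left(3371854 + 4911664\right) = \left(1364326 + 129868\right) 8283518 = 1494194 \cdot 8283518 = 12377182894492$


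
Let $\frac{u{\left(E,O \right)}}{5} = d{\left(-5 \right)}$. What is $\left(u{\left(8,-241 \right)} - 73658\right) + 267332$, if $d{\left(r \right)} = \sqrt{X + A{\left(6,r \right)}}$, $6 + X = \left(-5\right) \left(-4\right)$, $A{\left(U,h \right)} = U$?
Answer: $193674 + 10 \sqrt{5} \approx 1.937 \cdot 10^{5}$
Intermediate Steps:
$X = 14$ ($X = -6 - -20 = -6 + 20 = 14$)
$d{\left(r \right)} = 2 \sqrt{5}$ ($d{\left(r \right)} = \sqrt{14 + 6} = \sqrt{20} = 2 \sqrt{5}$)
$u{\left(E,O \right)} = 10 \sqrt{5}$ ($u{\left(E,O \right)} = 5 \cdot 2 \sqrt{5} = 10 \sqrt{5}$)
$\left(u{\left(8,-241 \right)} - 73658\right) + 267332 = \left(10 \sqrt{5} - 73658\right) + 267332 = \left(-73658 + 10 \sqrt{5}\right) + 267332 = 193674 + 10 \sqrt{5}$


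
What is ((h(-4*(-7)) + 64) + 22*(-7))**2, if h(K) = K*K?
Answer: 481636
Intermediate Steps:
h(K) = K**2
((h(-4*(-7)) + 64) + 22*(-7))**2 = (((-4*(-7))**2 + 64) + 22*(-7))**2 = ((28**2 + 64) - 154)**2 = ((784 + 64) - 154)**2 = (848 - 154)**2 = 694**2 = 481636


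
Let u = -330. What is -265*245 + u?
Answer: -65255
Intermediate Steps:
-265*245 + u = -265*245 - 330 = -64925 - 330 = -65255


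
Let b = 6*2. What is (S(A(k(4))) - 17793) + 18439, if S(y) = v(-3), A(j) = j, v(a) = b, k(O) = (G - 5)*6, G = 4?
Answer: 658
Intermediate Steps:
k(O) = -6 (k(O) = (4 - 5)*6 = -1*6 = -6)
b = 12
v(a) = 12
S(y) = 12
(S(A(k(4))) - 17793) + 18439 = (12 - 17793) + 18439 = -17781 + 18439 = 658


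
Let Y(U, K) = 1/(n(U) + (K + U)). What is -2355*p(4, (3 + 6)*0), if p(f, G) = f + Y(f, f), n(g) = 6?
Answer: -134235/14 ≈ -9588.2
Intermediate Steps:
Y(U, K) = 1/(6 + K + U) (Y(U, K) = 1/(6 + (K + U)) = 1/(6 + K + U))
p(f, G) = f + 1/(6 + 2*f) (p(f, G) = f + 1/(6 + f + f) = f + 1/(6 + 2*f))
-2355*p(4, (3 + 6)*0) = -2355*(½ + 4*(3 + 4))/(3 + 4) = -2355*(½ + 4*7)/7 = -2355*(½ + 28)/7 = -2355*57/(7*2) = -2355*57/14 = -134235/14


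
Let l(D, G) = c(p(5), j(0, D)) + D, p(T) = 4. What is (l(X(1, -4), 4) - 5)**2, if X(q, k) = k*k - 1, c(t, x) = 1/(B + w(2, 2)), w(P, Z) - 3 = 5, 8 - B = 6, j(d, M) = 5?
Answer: 10201/100 ≈ 102.01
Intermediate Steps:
B = 2 (B = 8 - 1*6 = 8 - 6 = 2)
w(P, Z) = 8 (w(P, Z) = 3 + 5 = 8)
c(t, x) = 1/10 (c(t, x) = 1/(2 + 8) = 1/10)
X(q, k) = -1 + k**2 (X(q, k) = k**2 - 1 = -1 + k**2)
l(D, G) = 1/10 + D
(l(X(1, -4), 4) - 5)**2 = ((1/10 + (-1 + (-4)**2)) - 5)**2 = ((1/10 + (-1 + 16)) - 5)**2 = ((1/10 + 15) - 5)**2 = (151/10 - 5)**2 = (101/10)**2 = 10201/100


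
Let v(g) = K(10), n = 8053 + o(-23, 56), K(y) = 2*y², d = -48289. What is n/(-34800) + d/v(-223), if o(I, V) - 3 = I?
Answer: -290011/1200 ≈ -241.68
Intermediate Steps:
o(I, V) = 3 + I
n = 8033 (n = 8053 + (3 - 23) = 8053 - 20 = 8033)
v(g) = 200 (v(g) = 2*10² = 2*100 = 200)
n/(-34800) + d/v(-223) = 8033/(-34800) - 48289/200 = 8033*(-1/34800) - 48289*1/200 = -277/1200 - 48289/200 = -290011/1200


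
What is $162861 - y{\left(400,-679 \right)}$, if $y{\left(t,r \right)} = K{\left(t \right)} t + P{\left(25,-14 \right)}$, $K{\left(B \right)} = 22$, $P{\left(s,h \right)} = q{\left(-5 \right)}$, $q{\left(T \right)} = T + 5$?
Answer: $154061$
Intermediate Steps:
$q{\left(T \right)} = 5 + T$
$P{\left(s,h \right)} = 0$ ($P{\left(s,h \right)} = 5 - 5 = 0$)
$y{\left(t,r \right)} = 22 t$ ($y{\left(t,r \right)} = 22 t + 0 = 22 t$)
$162861 - y{\left(400,-679 \right)} = 162861 - 22 \cdot 400 = 162861 - 8800 = 154061$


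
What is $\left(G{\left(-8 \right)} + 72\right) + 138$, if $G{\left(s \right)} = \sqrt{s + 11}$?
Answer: $210 + \sqrt{3} \approx 211.73$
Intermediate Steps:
$G{\left(s \right)} = \sqrt{11 + s}$
$\left(G{\left(-8 \right)} + 72\right) + 138 = \left(\sqrt{11 - 8} + 72\right) + 138 = \left(\sqrt{3} + 72\right) + 138 = \left(72 + \sqrt{3}\right) + 138 = 210 + \sqrt{3}$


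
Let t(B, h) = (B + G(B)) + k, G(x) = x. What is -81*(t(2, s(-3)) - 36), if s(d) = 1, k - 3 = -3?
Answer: 2592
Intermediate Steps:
k = 0 (k = 3 - 3 = 0)
t(B, h) = 2*B (t(B, h) = (B + B) + 0 = 2*B + 0 = 2*B)
-81*(t(2, s(-3)) - 36) = -81*(2*2 - 36) = -81*(4 - 36) = -81*(-32) = 2592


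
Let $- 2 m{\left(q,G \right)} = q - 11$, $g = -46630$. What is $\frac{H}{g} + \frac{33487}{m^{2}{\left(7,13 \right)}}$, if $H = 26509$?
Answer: $\frac{780696387}{93260} \approx 8371.2$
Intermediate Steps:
$m{\left(q,G \right)} = \frac{11}{2} - \frac{q}{2}$ ($m{\left(q,G \right)} = - \frac{q - 11}{2} = - \frac{-11 + q}{2} = \frac{11}{2} - \frac{q}{2}$)
$\frac{H}{g} + \frac{33487}{m^{2}{\left(7,13 \right)}} = \frac{26509}{-46630} + \frac{33487}{\left(\frac{11}{2} - \frac{7}{2}\right)^{2}} = 26509 \left(- \frac{1}{46630}\right) + \frac{33487}{\left(\frac{11}{2} - \frac{7}{2}\right)^{2}} = - \frac{26509}{46630} + \frac{33487}{2^{2}} = - \frac{26509}{46630} + \frac{33487}{4} = \frac{780696387}{93260}$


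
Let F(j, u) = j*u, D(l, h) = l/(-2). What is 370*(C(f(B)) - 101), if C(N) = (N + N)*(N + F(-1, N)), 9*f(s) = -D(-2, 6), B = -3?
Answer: -37370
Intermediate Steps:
D(l, h) = -l/2 (D(l, h) = l*(-½) = -l/2)
f(s) = -⅑ (f(s) = (-(-1)*(-2)/2)/9 = (-1*1)/9 = (⅑)*(-1) = -⅑)
C(N) = 0 (C(N) = (N + N)*(N - N) = (2*N)*0 = 0)
370*(C(f(B)) - 101) = 370*(0 - 101) = 370*(-101) = -37370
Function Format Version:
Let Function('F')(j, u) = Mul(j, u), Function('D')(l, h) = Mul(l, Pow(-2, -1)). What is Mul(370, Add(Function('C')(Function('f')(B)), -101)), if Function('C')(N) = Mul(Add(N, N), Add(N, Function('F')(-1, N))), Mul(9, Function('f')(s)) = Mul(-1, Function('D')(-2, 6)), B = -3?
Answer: -37370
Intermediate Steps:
Function('D')(l, h) = Mul(Rational(-1, 2), l) (Function('D')(l, h) = Mul(l, Rational(-1, 2)) = Mul(Rational(-1, 2), l))
Function('f')(s) = Rational(-1, 9) (Function('f')(s) = Mul(Rational(1, 9), Mul(-1, Mul(Rational(-1, 2), -2))) = Mul(Rational(1, 9), Mul(-1, 1)) = Mul(Rational(1, 9), -1) = Rational(-1, 9))
Function('C')(N) = 0 (Function('C')(N) = Mul(Add(N, N), Add(N, Mul(-1, N))) = Mul(Mul(2, N), 0) = 0)
Mul(370, Add(Function('C')(Function('f')(B)), -101)) = Mul(370, Add(0, -101)) = Mul(370, -101) = -37370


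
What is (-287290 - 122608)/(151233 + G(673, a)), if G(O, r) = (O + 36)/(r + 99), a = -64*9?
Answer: -97760673/36068716 ≈ -2.7104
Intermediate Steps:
a = -576
G(O, r) = (36 + O)/(99 + r)
(-287290 - 122608)/(151233 + G(673, a)) = (-287290 - 122608)/(151233 + (36 + 673)/(99 - 576)) = -409898/(151233 + 709/(-477)) = -409898/(151233 - 1/477*709) = -409898/(151233 - 709/477) = -409898/72137432/477 = -409898*477/72137432 = -97760673/36068716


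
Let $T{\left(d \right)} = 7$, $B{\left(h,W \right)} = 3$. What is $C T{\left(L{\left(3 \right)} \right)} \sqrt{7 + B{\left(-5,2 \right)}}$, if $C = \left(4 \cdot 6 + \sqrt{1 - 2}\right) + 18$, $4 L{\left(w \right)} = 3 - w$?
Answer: $7 \sqrt{10} \left(42 + i\right) \approx 929.71 + 22.136 i$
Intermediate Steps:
$L{\left(w \right)} = \frac{3}{4} - \frac{w}{4}$ ($L{\left(w \right)} = \frac{3 - w}{4} = \frac{3}{4} - \frac{w}{4}$)
$C = 42 + i$ ($C = \left(24 + \sqrt{-1}\right) + 18 = \left(24 + i\right) + 18 = 42 + i \approx 42.0 + 1.0 i$)
$C T{\left(L{\left(3 \right)} \right)} \sqrt{7 + B{\left(-5,2 \right)}} = \left(42 + i\right) 7 \sqrt{7 + 3} = \left(294 + 7 i\right) \sqrt{10} = \sqrt{10} \left(294 + 7 i\right)$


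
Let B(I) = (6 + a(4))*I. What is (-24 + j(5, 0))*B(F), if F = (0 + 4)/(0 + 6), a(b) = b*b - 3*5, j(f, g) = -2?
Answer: -364/3 ≈ -121.33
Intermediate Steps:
a(b) = -15 + b² (a(b) = b² - 15 = -15 + b²)
F = ⅔ (F = 4/6 = 4*(⅙) = ⅔ ≈ 0.66667)
B(I) = 7*I (B(I) = (6 + (-15 + 4²))*I = (6 + (-15 + 16))*I = (6 + 1)*I = 7*I)
(-24 + j(5, 0))*B(F) = (-24 - 2)*(7*(⅔)) = -26*14/3 = -364/3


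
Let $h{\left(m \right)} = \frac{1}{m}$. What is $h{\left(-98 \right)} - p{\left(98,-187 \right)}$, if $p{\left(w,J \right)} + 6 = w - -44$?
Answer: $- \frac{13329}{98} \approx -136.01$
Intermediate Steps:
$p{\left(w,J \right)} = 38 + w$ ($p{\left(w,J \right)} = -6 + \left(w - -44\right) = -6 + \left(w + 44\right) = -6 + \left(44 + w\right) = 38 + w$)
$h{\left(-98 \right)} - p{\left(98,-187 \right)} = \frac{1}{-98} - \left(38 + 98\right) = - \frac{1}{98} - 136 = - \frac{13329}{98}$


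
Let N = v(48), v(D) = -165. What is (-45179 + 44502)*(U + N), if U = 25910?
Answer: -17429365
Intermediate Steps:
N = -165
(-45179 + 44502)*(U + N) = (-45179 + 44502)*(25910 - 165) = -677*25745 = -17429365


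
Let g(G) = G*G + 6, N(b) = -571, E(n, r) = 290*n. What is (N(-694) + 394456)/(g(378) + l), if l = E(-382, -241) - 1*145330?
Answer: -8753/2516 ≈ -3.4789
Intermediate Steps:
g(G) = 6 + G² (g(G) = G² + 6 = 6 + G²)
l = -256110 (l = 290*(-382) - 1*145330 = -110780 - 145330 = -256110)
(N(-694) + 394456)/(g(378) + l) = (-571 + 394456)/((6 + 378²) - 256110) = 393885/((6 + 142884) - 256110) = 393885/(142890 - 256110) = 393885/(-113220) = 393885*(-1/113220) = -8753/2516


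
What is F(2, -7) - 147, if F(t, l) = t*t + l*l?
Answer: -94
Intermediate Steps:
F(t, l) = l² + t² (F(t, l) = t² + l² = l² + t²)
F(2, -7) - 147 = ((-7)² + 2²) - 147 = (49 + 4) - 147 = 53 - 147 = -94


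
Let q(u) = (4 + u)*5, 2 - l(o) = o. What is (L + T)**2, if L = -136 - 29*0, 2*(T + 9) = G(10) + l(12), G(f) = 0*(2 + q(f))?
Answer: 22500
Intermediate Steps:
l(o) = 2 - o
q(u) = 20 + 5*u
G(f) = 0 (G(f) = 0*(2 + (20 + 5*f)) = 0*(22 + 5*f) = 0)
T = -14 (T = -9 + (0 + (2 - 1*12))/2 = -9 + (0 + (2 - 12))/2 = -9 + (0 - 10)/2 = -9 + (1/2)*(-10) = -9 - 5 = -14)
L = -136 (L = -136 + 0 = -136)
(L + T)**2 = (-136 - 14)**2 = (-150)**2 = 22500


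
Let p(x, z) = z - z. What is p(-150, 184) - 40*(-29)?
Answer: 1160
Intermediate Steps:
p(x, z) = 0
p(-150, 184) - 40*(-29) = 0 - 40*(-29) = 0 - 1*(-1160) = 0 + 1160 = 1160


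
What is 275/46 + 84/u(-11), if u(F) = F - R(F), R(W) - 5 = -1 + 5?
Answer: 409/230 ≈ 1.7783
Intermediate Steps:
R(W) = 9 (R(W) = 5 + (-1 + 5) = 5 + 4 = 9)
u(F) = -9 + F (u(F) = F - 1*9 = F - 9 = -9 + F)
275/46 + 84/u(-11) = 275/46 + 84/(-9 - 11) = 275*(1/46) + 84/(-20) = 275/46 + 84*(-1/20) = 275/46 - 21/5 = 409/230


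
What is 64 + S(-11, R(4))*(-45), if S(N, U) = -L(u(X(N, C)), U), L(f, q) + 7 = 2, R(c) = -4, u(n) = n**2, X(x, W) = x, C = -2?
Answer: -161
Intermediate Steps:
L(f, q) = -5 (L(f, q) = -7 + 2 = -5)
S(N, U) = 5 (S(N, U) = -1*(-5) = 5)
64 + S(-11, R(4))*(-45) = 64 + 5*(-45) = 64 - 225 = -161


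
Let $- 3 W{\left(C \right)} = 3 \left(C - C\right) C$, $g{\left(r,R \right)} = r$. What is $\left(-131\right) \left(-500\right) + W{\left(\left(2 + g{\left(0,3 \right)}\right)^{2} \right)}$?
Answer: $65500$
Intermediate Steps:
$W{\left(C \right)} = 0$ ($W{\left(C \right)} = - \frac{3 \left(C - C\right) C}{3} = - \frac{3 \cdot 0 C}{3} = - \frac{0 C}{3} = \left(- \frac{1}{3}\right) 0 = 0$)
$\left(-131\right) \left(-500\right) + W{\left(\left(2 + g{\left(0,3 \right)}\right)^{2} \right)} = \left(-131\right) \left(-500\right) + 0 = 65500 + 0 = 65500$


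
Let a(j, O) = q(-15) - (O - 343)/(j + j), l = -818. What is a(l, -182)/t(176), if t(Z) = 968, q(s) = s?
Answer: -25065/1583648 ≈ -0.015827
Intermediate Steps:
a(j, O) = -15 - (-343 + O)/(2*j) (a(j, O) = -15 - (O - 343)/(j + j) = -15 - (-343 + O)/(2*j))
a(l, -182)/t(176) = ((½)*(343 - 1*(-182) - 30*(-818))/(-818))/968 = ((½)*(-1/818)*(343 + 182 + 24540))*(1/968) = ((½)*(-1/818)*25065)*(1/968) = -25065/1636*1/968 = -25065/1583648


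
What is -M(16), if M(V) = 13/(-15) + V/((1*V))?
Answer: -2/15 ≈ -0.13333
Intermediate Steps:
M(V) = 2/15 (M(V) = 13*(-1/15) + V/V = -13/15 + 1 = 2/15)
-M(16) = -1*2/15 = -2/15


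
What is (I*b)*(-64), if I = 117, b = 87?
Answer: -651456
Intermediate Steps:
(I*b)*(-64) = (117*87)*(-64) = 10179*(-64) = -651456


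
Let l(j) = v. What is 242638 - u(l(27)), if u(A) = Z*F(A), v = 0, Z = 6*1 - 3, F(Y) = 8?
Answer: 242614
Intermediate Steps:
Z = 3 (Z = 6 - 3 = 3)
l(j) = 0
u(A) = 24 (u(A) = 3*8 = 24)
242638 - u(l(27)) = 242638 - 1*24 = 242638 - 24 = 242614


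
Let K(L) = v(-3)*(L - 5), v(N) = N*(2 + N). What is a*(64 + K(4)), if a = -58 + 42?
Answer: -976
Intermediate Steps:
a = -16
K(L) = -15 + 3*L (K(L) = (-3*(2 - 3))*(L - 5) = (-3*(-1))*(-5 + L) = 3*(-5 + L) = -15 + 3*L)
a*(64 + K(4)) = -16*(64 + (-15 + 3*4)) = -16*(64 + (-15 + 12)) = -16*(64 - 3) = -16*61 = -976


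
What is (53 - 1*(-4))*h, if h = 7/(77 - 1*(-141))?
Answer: 399/218 ≈ 1.8303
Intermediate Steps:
h = 7/218 (h = 7/(77 + 141) = 7/218 ≈ 0.032110)
(53 - 1*(-4))*h = (53 - 1*(-4))*(7/218) = (53 + 4)*(7/218) = 57*(7/218) = 399/218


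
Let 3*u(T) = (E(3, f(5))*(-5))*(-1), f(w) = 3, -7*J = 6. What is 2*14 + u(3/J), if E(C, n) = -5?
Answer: 59/3 ≈ 19.667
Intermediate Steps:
J = -6/7 (J = -⅐*6 = -6/7 ≈ -0.85714)
u(T) = -25/3 (u(T) = (-5*(-5)*(-1))/3 = (25*(-1))/3 = (⅓)*(-25) = -25/3)
2*14 + u(3/J) = 2*14 - 25/3 = 28 - 25/3 = 59/3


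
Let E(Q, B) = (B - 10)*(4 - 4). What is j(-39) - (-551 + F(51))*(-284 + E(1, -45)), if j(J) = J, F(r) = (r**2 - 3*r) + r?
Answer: 553193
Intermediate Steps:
E(Q, B) = 0 (E(Q, B) = (-10 + B)*0 = 0)
F(r) = r**2 - 2*r
j(-39) - (-551 + F(51))*(-284 + E(1, -45)) = -39 - (-551 + 51*(-2 + 51))*(-284 + 0) = -39 - (-551 + 51*49)*(-284) = -39 - (-551 + 2499)*(-284) = -39 - 1948*(-284) = -39 - 1*(-553232) = -39 + 553232 = 553193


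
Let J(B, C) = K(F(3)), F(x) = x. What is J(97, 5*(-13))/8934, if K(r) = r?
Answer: 1/2978 ≈ 0.00033580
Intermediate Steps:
J(B, C) = 3
J(97, 5*(-13))/8934 = 3/8934 = 3*(1/8934) = 1/2978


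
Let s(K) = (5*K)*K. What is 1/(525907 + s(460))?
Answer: 1/1583907 ≈ 6.3135e-7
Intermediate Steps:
s(K) = 5*K²
1/(525907 + s(460)) = 1/(525907 + 5*460²) = 1/(525907 + 5*211600) = 1/(525907 + 1058000) = 1/1583907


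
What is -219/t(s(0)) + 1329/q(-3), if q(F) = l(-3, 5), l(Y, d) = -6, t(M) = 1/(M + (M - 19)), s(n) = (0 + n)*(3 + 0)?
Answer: 7879/2 ≈ 3939.5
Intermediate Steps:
s(n) = 3*n (s(n) = n*3 = 3*n)
t(M) = 1/(-19 + 2*M) (t(M) = 1/(M + (-19 + M)) = 1/(-19 + 2*M))
q(F) = -6
-219/t(s(0)) + 1329/q(-3) = -219/(1/(-19 + 2*(3*0))) + 1329/(-6) = -219/(1/(-19 + 2*0)) + 1329*(-⅙) = -219/(1/(-19 + 0)) - 443/2 = -219/(1/(-19)) - 443/2 = -219/(-1/19) - 443/2 = -219*(-19) - 443/2 = 4161 - 443/2 = 7879/2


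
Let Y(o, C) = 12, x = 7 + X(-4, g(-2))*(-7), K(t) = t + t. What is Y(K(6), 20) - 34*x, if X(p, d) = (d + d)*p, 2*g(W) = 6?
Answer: -5938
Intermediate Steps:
g(W) = 3 (g(W) = (½)*6 = 3)
K(t) = 2*t
X(p, d) = 2*d*p (X(p, d) = (2*d)*p = 2*d*p)
x = 175 (x = 7 + (2*3*(-4))*(-7) = 7 - 24*(-7) = 7 + 168 = 175)
Y(K(6), 20) - 34*x = 12 - 34*175 = 12 - 5950 = -5938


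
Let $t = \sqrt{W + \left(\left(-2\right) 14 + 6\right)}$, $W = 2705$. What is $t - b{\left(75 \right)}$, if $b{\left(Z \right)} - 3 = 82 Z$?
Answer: $-6153 + \sqrt{2683} \approx -6101.2$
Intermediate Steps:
$b{\left(Z \right)} = 3 + 82 Z$
$t = \sqrt{2683}$ ($t = \sqrt{2705 + \left(\left(-2\right) 14 + 6\right)} = \sqrt{2705 + \left(-28 + 6\right)} = \sqrt{2705 - 22} = \sqrt{2683} \approx 51.798$)
$t - b{\left(75 \right)} = \sqrt{2683} - \left(3 + 82 \cdot 75\right) = \sqrt{2683} - \left(3 + 6150\right) = \sqrt{2683} - 6153 = -6153 + \sqrt{2683}$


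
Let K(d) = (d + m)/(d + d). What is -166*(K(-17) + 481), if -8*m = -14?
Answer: -5434591/68 ≈ -79921.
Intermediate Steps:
m = 7/4 (m = -⅛*(-14) = 7/4 ≈ 1.7500)
K(d) = (7/4 + d)/(2*d) (K(d) = (d + 7/4)/(d + d) = (7/4 + d)/((2*d)) = (7/4 + d)*(1/(2*d)) = (7/4 + d)/(2*d))
-166*(K(-17) + 481) = -166*((⅛)*(7 + 4*(-17))/(-17) + 481) = -166*((⅛)*(-1/17)*(7 - 68) + 481) = -166*((⅛)*(-1/17)*(-61) + 481) = -166*(61/136 + 481) = -166*65477/136 = -5434591/68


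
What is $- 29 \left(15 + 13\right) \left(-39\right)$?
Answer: $31668$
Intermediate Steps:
$- 29 \left(15 + 13\right) \left(-39\right) = \left(-29\right) 28 \left(-39\right) = \left(-812\right) \left(-39\right) = 31668$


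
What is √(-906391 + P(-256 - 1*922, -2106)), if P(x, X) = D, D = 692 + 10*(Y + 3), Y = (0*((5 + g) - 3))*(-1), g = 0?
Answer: I*√905669 ≈ 951.67*I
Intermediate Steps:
Y = 0 (Y = (0*((5 + 0) - 3))*(-1) = (0*(5 - 3))*(-1) = (0*2)*(-1) = 0*(-1) = 0)
D = 722 (D = 692 + 10*(0 + 3) = 692 + 10*3 = 692 + 30 = 722)
P(x, X) = 722
√(-906391 + P(-256 - 1*922, -2106)) = √(-906391 + 722) = √(-905669) = I*√905669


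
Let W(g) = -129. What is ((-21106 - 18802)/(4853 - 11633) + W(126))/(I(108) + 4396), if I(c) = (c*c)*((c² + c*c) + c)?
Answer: -104339/231674210250 ≈ -4.5037e-7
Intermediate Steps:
I(c) = c²*(c + 2*c²) (I(c) = c²*((c² + c²) + c) = c²*(2*c² + c) = c²*(c + 2*c²))
((-21106 - 18802)/(4853 - 11633) + W(126))/(I(108) + 4396) = ((-21106 - 18802)/(4853 - 11633) - 129)/(108³*(1 + 2*108) + 4396) = (-39908/(-6780) - 129)/(1259712*(1 + 216) + 4396) = (-39908*(-1/6780) - 129)/(1259712*217 + 4396) = (9977/1695 - 129)/(273357504 + 4396) = -208678/1695/273361900 = -208678/1695*1/273361900 = -104339/231674210250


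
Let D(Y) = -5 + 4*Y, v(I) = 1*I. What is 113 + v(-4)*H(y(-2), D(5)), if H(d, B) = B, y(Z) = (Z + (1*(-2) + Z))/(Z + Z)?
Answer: 53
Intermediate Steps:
v(I) = I
y(Z) = (-2 + 2*Z)/(2*Z) (y(Z) = (Z + (-2 + Z))/((2*Z)) = (-2 + 2*Z)*(1/(2*Z)) = (-2 + 2*Z)/(2*Z))
113 + v(-4)*H(y(-2), D(5)) = 113 - 4*(-5 + 4*5) = 113 - 4*(-5 + 20) = 113 - 4*15 = 113 - 60 = 53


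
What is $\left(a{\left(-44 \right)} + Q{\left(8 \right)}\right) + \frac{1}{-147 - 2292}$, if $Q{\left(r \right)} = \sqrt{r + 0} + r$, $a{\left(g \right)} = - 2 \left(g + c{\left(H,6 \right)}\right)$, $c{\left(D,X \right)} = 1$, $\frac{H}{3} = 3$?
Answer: $\frac{229265}{2439} + 2 \sqrt{2} \approx 96.828$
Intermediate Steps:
$H = 9$ ($H = 3 \cdot 3 = 9$)
$a{\left(g \right)} = -2 - 2 g$ ($a{\left(g \right)} = - 2 \left(g + 1\right) = - 2 \left(1 + g\right) = -2 - 2 g$)
$Q{\left(r \right)} = r + \sqrt{r}$ ($Q{\left(r \right)} = \sqrt{r} + r = r + \sqrt{r}$)
$\left(a{\left(-44 \right)} + Q{\left(8 \right)}\right) + \frac{1}{-147 - 2292} = \left(\left(-2 - -88\right) + \left(8 + \sqrt{8}\right)\right) + \frac{1}{-147 - 2292} = \left(\left(-2 + 88\right) + \left(8 + 2 \sqrt{2}\right)\right) + \frac{1}{-2439} = \left(86 + \left(8 + 2 \sqrt{2}\right)\right) - \frac{1}{2439} = \left(94 + 2 \sqrt{2}\right) - \frac{1}{2439} = \frac{229265}{2439} + 2 \sqrt{2}$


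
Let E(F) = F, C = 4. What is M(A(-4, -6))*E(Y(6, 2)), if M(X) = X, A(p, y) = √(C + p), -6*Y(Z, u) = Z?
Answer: 0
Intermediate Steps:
Y(Z, u) = -Z/6
A(p, y) = √(4 + p)
M(A(-4, -6))*E(Y(6, 2)) = √(4 - 4)*(-⅙*6) = √0*(-1) = 0*(-1) = 0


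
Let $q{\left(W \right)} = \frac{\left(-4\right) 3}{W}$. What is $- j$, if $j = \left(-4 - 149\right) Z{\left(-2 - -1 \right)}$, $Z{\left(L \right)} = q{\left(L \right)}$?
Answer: $1836$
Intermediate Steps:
$q{\left(W \right)} = - \frac{12}{W}$
$Z{\left(L \right)} = - \frac{12}{L}$
$j = -1836$ ($j = \left(-4 - 149\right) \left(- \frac{12}{-2 - -1}\right) = - 153 \left(- \frac{12}{-2 + 1}\right) = - 153 \left(- \frac{12}{-1}\right) = - 153 \left(\left(-12\right) \left(-1\right)\right) = \left(-153\right) 12 = -1836$)
$- j = \left(-1\right) \left(-1836\right) = 1836$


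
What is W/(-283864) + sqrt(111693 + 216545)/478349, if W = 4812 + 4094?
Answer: -4453/141932 + sqrt(328238)/478349 ≈ -0.030176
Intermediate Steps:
W = 8906
W/(-283864) + sqrt(111693 + 216545)/478349 = 8906/(-283864) + sqrt(111693 + 216545)/478349 = 8906*(-1/283864) + sqrt(328238)*(1/478349) = -4453/141932 + sqrt(328238)/478349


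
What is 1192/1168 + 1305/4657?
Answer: 884423/679922 ≈ 1.3008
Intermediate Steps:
1192/1168 + 1305/4657 = 1192*(1/1168) + 1305*(1/4657) = 149/146 + 1305/4657 = 884423/679922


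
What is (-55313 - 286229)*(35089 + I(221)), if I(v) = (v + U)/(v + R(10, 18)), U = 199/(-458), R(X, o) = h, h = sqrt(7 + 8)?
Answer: -134002868177191081/11181154 + 17251115649*sqrt(15)/11181154 ≈ -1.1985e+10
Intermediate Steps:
h = sqrt(15) ≈ 3.8730
R(X, o) = sqrt(15)
U = -199/458 (U = 199*(-1/458) = -199/458 ≈ -0.43450)
I(v) = (-199/458 + v)/(v + sqrt(15)) (I(v) = (v - 199/458)/(v + sqrt(15)) = (-199/458 + v)/(v + sqrt(15)))
(-55313 - 286229)*(35089 + I(221)) = (-55313 - 286229)*(35089 + (-199/458 + 221)/(221 + sqrt(15))) = -341542*(35089 + (101019/458)/(221 + sqrt(15))) = -341542*(35089 + 101019/(458*(221 + sqrt(15)))) = -11984367238 - 17251115649/(229*(221 + sqrt(15)))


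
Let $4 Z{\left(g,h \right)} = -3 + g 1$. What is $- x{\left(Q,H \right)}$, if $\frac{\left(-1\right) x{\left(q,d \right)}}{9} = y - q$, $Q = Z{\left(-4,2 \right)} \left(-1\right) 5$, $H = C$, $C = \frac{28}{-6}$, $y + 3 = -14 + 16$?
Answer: $- \frac{351}{4} \approx -87.75$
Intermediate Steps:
$Z{\left(g,h \right)} = - \frac{3}{4} + \frac{g}{4}$ ($Z{\left(g,h \right)} = \frac{-3 + g 1}{4} = \frac{-3 + g}{4} = - \frac{3}{4} + \frac{g}{4}$)
$y = -1$ ($y = -3 + \left(-14 + 16\right) = -3 + 2 = -1$)
$C = - \frac{14}{3}$ ($C = 28 \left(- \frac{1}{6}\right) = - \frac{14}{3} \approx -4.6667$)
$H = - \frac{14}{3} \approx -4.6667$
$Q = \frac{35}{4}$ ($Q = \left(- \frac{3}{4} + \frac{1}{4} \left(-4\right)\right) \left(-1\right) 5 = \left(- \frac{3}{4} - 1\right) \left(-1\right) 5 = \left(- \frac{7}{4}\right) \left(-1\right) 5 = \frac{7}{4} \cdot 5 = \frac{35}{4} \approx 8.75$)
$x{\left(q,d \right)} = 9 + 9 q$ ($x{\left(q,d \right)} = - 9 \left(-1 - q\right) = 9 + 9 q$)
$- x{\left(Q,H \right)} = - (9 + 9 \cdot \frac{35}{4}) = - (9 + \frac{315}{4}) = \left(-1\right) \frac{351}{4} = - \frac{351}{4}$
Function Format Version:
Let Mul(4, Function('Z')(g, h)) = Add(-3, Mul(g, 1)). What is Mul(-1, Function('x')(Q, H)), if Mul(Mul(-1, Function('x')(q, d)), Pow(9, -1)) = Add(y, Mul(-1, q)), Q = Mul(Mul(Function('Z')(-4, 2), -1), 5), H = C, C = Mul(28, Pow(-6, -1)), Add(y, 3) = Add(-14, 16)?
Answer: Rational(-351, 4) ≈ -87.750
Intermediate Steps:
Function('Z')(g, h) = Add(Rational(-3, 4), Mul(Rational(1, 4), g)) (Function('Z')(g, h) = Mul(Rational(1, 4), Add(-3, Mul(g, 1))) = Mul(Rational(1, 4), Add(-3, g)) = Add(Rational(-3, 4), Mul(Rational(1, 4), g)))
y = -1 (y = Add(-3, Add(-14, 16)) = Add(-3, 2) = -1)
C = Rational(-14, 3) (C = Mul(28, Rational(-1, 6)) = Rational(-14, 3) ≈ -4.6667)
H = Rational(-14, 3) ≈ -4.6667
Q = Rational(35, 4) (Q = Mul(Mul(Add(Rational(-3, 4), Mul(Rational(1, 4), -4)), -1), 5) = Mul(Mul(Add(Rational(-3, 4), -1), -1), 5) = Mul(Mul(Rational(-7, 4), -1), 5) = Mul(Rational(7, 4), 5) = Rational(35, 4) ≈ 8.7500)
Function('x')(q, d) = Add(9, Mul(9, q)) (Function('x')(q, d) = Mul(-9, Add(-1, Mul(-1, q))) = Add(9, Mul(9, q)))
Mul(-1, Function('x')(Q, H)) = Mul(-1, Add(9, Mul(9, Rational(35, 4)))) = Mul(-1, Add(9, Rational(315, 4))) = Mul(-1, Rational(351, 4)) = Rational(-351, 4)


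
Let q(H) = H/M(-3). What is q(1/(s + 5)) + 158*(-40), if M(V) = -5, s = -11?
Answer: -189599/30 ≈ -6320.0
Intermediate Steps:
q(H) = -H/5 (q(H) = H/(-5) = H*(-1/5) = -H/5)
q(1/(s + 5)) + 158*(-40) = -1/(5*(-11 + 5)) + 158*(-40) = -1/5/(-6) - 6320 = -1/5*(-1/6) - 6320 = 1/30 - 6320 = -189599/30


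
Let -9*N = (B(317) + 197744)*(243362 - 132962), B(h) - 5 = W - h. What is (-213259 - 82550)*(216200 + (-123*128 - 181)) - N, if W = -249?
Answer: -170473108025/3 ≈ -5.6824e+10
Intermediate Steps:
B(h) = -244 - h (B(h) = 5 + (-249 - h) = -244 - h)
N = -7256334400/3 (N = -((-244 - 1*317) + 197744)*(243362 - 132962)/9 = -((-244 - 317) + 197744)*110400/9 = -(-561 + 197744)*110400/9 = -197183*110400/9 = -1/9*21769003200 = -7256334400/3 ≈ -2.4188e+9)
(-213259 - 82550)*(216200 + (-123*128 - 181)) - N = (-213259 - 82550)*(216200 + (-123*128 - 181)) - 1*(-7256334400/3) = -295809*(216200 + (-15744 - 181)) + 7256334400/3 = -295809*(216200 - 15925) + 7256334400/3 = -295809*200275 + 7256334400/3 = -59243147475 + 7256334400/3 = -170473108025/3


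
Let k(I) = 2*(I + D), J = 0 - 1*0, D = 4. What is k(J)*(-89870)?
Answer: -718960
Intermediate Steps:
J = 0 (J = 0 + 0 = 0)
k(I) = 8 + 2*I (k(I) = 2*(I + 4) = 2*(4 + I) = 8 + 2*I)
k(J)*(-89870) = (8 + 2*0)*(-89870) = (8 + 0)*(-89870) = 8*(-89870) = -718960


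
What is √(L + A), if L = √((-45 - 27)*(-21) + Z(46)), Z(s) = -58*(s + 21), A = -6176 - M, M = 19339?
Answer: √(-25515 + I*√2374) ≈ 0.153 + 159.73*I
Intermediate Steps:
A = -25515 (A = -6176 - 1*19339 = -6176 - 19339 = -25515)
Z(s) = -1218 - 58*s (Z(s) = -58*(21 + s) = -1218 - 58*s)
L = I*√2374 (L = √((-45 - 27)*(-21) + (-1218 - 58*46)) = √(-72*(-21) + (-1218 - 2668)) = √(1512 - 3886) = √(-2374) = I*√2374 ≈ 48.724*I)
√(L + A) = √(I*√2374 - 25515) = √(-25515 + I*√2374)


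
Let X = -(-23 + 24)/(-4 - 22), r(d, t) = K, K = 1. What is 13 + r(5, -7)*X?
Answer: 339/26 ≈ 13.038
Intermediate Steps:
r(d, t) = 1
X = 1/26 (X = -1/(-26) = -(-1)/26 = -1*(-1/26) = 1/26 ≈ 0.038462)
13 + r(5, -7)*X = 13 + 1*(1/26) = 13 + 1/26 = 339/26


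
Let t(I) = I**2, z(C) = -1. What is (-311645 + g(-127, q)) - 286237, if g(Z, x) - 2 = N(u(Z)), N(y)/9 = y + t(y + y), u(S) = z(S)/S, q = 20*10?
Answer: -9643205341/16129 ≈ -5.9788e+5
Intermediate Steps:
q = 200
u(S) = -1/S
N(y) = 9*y + 36*y**2 (N(y) = 9*(y + (y + y)**2) = 9*(y + (2*y)**2) = 9*(y + 4*y**2) = 9*y + 36*y**2)
g(Z, x) = 2 - 9*(1 - 4/Z)/Z (g(Z, x) = 2 + 9*(-1/Z)*(1 + 4*(-1/Z)) = 2 + 9*(-1/Z)*(1 - 4/Z) = 2 - 9*(1 - 4/Z)/Z)
(-311645 + g(-127, q)) - 286237 = (-311645 + (2 - 9/(-127) + 36/(-127)**2)) - 286237 = (-311645 + (2 - 9*(-1/127) + 36*(1/16129))) - 286237 = (-311645 + (2 + 9/127 + 36/16129)) - 286237 = (-311645 + 33437/16129) - 286237 = -5026488768/16129 - 286237 = -9643205341/16129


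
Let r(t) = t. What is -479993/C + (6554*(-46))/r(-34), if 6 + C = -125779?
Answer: 18969242351/2138345 ≈ 8871.0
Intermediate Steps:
C = -125785 (C = -6 - 125779 = -125785)
-479993/C + (6554*(-46))/r(-34) = -479993/(-125785) + (6554*(-46))/(-34) = -479993*(-1/125785) - 301484*(-1/34) = 479993/125785 + 150742/17 = 18969242351/2138345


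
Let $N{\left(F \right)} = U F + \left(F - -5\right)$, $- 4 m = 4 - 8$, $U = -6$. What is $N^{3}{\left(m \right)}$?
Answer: $0$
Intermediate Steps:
$m = 1$ ($m = - \frac{4 - 8}{4} = \left(- \frac{1}{4}\right) \left(-4\right) = 1$)
$N{\left(F \right)} = 5 - 5 F$ ($N{\left(F \right)} = - 6 F + \left(F - -5\right) = - 6 F + \left(F + 5\right) = - 6 F + \left(5 + F\right) = 5 - 5 F$)
$N^{3}{\left(m \right)} = \left(5 - 5\right)^{3} = 0^{3} = 0$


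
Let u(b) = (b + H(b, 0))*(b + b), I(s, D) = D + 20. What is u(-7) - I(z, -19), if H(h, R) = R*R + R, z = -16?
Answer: 97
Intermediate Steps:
I(s, D) = 20 + D
H(h, R) = R + R**2 (H(h, R) = R**2 + R = R + R**2)
u(b) = 2*b**2 (u(b) = (b + 0*(1 + 0))*(b + b) = (b + 0*1)*(2*b) = (b + 0)*(2*b) = b*(2*b) = 2*b**2)
u(-7) - I(z, -19) = 2*(-7)**2 - (20 - 19) = 2*49 - 1*1 = 98 - 1 = 97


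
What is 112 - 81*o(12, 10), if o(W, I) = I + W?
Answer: -1670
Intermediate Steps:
112 - 81*o(12, 10) = 112 - 81*(10 + 12) = 112 - 81*22 = 112 - 1782 = -1670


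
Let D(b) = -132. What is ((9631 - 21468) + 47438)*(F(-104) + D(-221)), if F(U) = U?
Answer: -8401836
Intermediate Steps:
((9631 - 21468) + 47438)*(F(-104) + D(-221)) = ((9631 - 21468) + 47438)*(-104 - 132) = (-11837 + 47438)*(-236) = 35601*(-236) = -8401836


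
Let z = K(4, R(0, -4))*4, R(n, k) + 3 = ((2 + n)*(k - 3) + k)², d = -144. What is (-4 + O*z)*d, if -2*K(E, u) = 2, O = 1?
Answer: 1152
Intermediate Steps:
R(n, k) = -3 + (k + (-3 + k)*(2 + n))² (R(n, k) = -3 + ((2 + n)*(k - 3) + k)² = -3 + ((2 + n)*(-3 + k) + k)² = -3 + ((-3 + k)*(2 + n) + k)² = -3 + (k + (-3 + k)*(2 + n))²)
K(E, u) = -1 (K(E, u) = -½*2 = -1)
z = -4 (z = -1*4 = -4)
(-4 + O*z)*d = (-4 + 1*(-4))*(-144) = (-4 - 4)*(-144) = -8*(-144) = 1152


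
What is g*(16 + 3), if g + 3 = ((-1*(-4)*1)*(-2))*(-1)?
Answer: 95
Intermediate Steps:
g = 5 (g = -3 + ((-1*(-4)*1)*(-2))*(-1) = -3 + ((4*1)*(-2))*(-1) = -3 + (4*(-2))*(-1) = -3 - 8*(-1) = -3 + 8 = 5)
g*(16 + 3) = 5*(16 + 3) = 5*19 = 95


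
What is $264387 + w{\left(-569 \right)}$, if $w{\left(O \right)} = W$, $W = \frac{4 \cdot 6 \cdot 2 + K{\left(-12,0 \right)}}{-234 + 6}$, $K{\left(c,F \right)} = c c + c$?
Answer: $\frac{5023338}{19} \approx 2.6439 \cdot 10^{5}$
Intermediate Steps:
$K{\left(c,F \right)} = c + c^{2}$ ($K{\left(c,F \right)} = c^{2} + c = c + c^{2}$)
$W = - \frac{15}{19}$ ($W = \frac{4 \cdot 6 \cdot 2 - 12 \left(1 - 12\right)}{-234 + 6} = \frac{24 \cdot 2 - -132}{-228} = \left(48 + 132\right) \left(- \frac{1}{228}\right) = 180 \left(- \frac{1}{228}\right) = - \frac{15}{19} \approx -0.78947$)
$w{\left(O \right)} = - \frac{15}{19}$
$264387 + w{\left(-569 \right)} = 264387 - \frac{15}{19} = \frac{5023338}{19}$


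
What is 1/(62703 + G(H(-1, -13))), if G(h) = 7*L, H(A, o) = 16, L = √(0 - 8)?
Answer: 62703/3931666601 - 14*I*√2/3931666601 ≈ 1.5948e-5 - 5.0358e-9*I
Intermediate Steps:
L = 2*I*√2 (L = √(-8) = 2*I*√2 ≈ 2.8284*I)
G(h) = 14*I*√2 (G(h) = 7*(2*I*√2) = 14*I*√2)
1/(62703 + G(H(-1, -13))) = 1/(62703 + 14*I*√2)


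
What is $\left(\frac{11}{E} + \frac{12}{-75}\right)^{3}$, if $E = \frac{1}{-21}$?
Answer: $- \frac{193000344139}{15625} \approx -1.2352 \cdot 10^{7}$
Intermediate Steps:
$E = - \frac{1}{21} \approx -0.047619$
$\left(\frac{11}{E} + \frac{12}{-75}\right)^{3} = \left(\frac{11}{- \frac{1}{21}} + \frac{12}{-75}\right)^{3} = \left(11 \left(-21\right) + 12 \left(- \frac{1}{75}\right)\right)^{3} = \left(-231 - \frac{4}{25}\right)^{3} = \left(- \frac{5779}{25}\right)^{3} = - \frac{193000344139}{15625}$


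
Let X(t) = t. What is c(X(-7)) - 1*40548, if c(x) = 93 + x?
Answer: -40462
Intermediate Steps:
c(X(-7)) - 1*40548 = (93 - 7) - 1*40548 = 86 - 40548 = -40462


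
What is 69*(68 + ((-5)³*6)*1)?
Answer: -47058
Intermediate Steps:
69*(68 + ((-5)³*6)*1) = 69*(68 - 125*6*1) = 69*(68 - 750*1) = 69*(68 - 750) = 69*(-682) = -47058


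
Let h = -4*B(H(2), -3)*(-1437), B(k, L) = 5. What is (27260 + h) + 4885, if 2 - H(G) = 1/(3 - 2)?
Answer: 60885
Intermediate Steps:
H(G) = 1 (H(G) = 2 - 1/(3 - 2) = 2 - 1/1 = 2 - 1*1 = 2 - 1 = 1)
h = 28740 (h = -4*5*(-1437) = -20*(-1437) = 28740)
(27260 + h) + 4885 = (27260 + 28740) + 4885 = 56000 + 4885 = 60885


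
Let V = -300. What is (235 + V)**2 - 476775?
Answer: -472550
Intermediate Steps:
(235 + V)**2 - 476775 = (235 - 300)**2 - 476775 = (-65)**2 - 476775 = 4225 - 476775 = -472550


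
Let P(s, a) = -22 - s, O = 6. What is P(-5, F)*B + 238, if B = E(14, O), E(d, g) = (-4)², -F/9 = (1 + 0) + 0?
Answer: -34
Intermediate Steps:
F = -9 (F = -9*((1 + 0) + 0) = -9*(1 + 0) = -9*1 = -9)
E(d, g) = 16
B = 16
P(-5, F)*B + 238 = (-22 - 1*(-5))*16 + 238 = (-22 + 5)*16 + 238 = -17*16 + 238 = -272 + 238 = -34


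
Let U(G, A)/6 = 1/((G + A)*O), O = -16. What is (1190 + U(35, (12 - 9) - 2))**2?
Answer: 13050549121/9216 ≈ 1.4161e+6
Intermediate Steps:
U(G, A) = -3/(8*(A + G)) (U(G, A) = 6*(1/((G + A)*(-16))) = 6*(-1/16/(A + G)) = 6*(-1/(16*(A + G))) = -3/(8*(A + G)))
(1190 + U(35, (12 - 9) - 2))**2 = (1190 - 3/(8*((12 - 9) - 2) + 8*35))**2 = (1190 - 3/(8*(3 - 2) + 280))**2 = (1190 - 3/(8*1 + 280))**2 = (1190 - 3/(8 + 280))**2 = (1190 - 3/288)**2 = (1190 - 3*1/288)**2 = (1190 - 1/96)**2 = (114239/96)**2 = 13050549121/9216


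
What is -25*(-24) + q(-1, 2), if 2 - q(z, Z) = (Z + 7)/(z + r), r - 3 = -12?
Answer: 6029/10 ≈ 602.90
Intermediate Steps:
r = -9 (r = 3 - 12 = -9)
q(z, Z) = 2 - (7 + Z)/(-9 + z) (q(z, Z) = 2 - (Z + 7)/(z - 9) = 2 - (7 + Z)/(-9 + z))
-25*(-24) + q(-1, 2) = -25*(-24) + (-25 - 1*2 + 2*(-1))/(-9 - 1) = 600 + (-25 - 2 - 2)/(-10) = 600 - 1/10*(-29) = 600 + 29/10 = 6029/10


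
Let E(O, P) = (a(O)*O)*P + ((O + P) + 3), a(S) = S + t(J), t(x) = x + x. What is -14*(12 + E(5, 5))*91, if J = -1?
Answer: -127400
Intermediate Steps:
t(x) = 2*x
a(S) = -2 + S (a(S) = S + 2*(-1) = S - 2 = -2 + S)
E(O, P) = 3 + O + P + O*P*(-2 + O) (E(O, P) = ((-2 + O)*O)*P + ((O + P) + 3) = (O*(-2 + O))*P + (3 + O + P) = O*P*(-2 + O) + (3 + O + P) = 3 + O + P + O*P*(-2 + O))
-14*(12 + E(5, 5))*91 = -14*(12 + (3 + 5 + 5 + 5*5*(-2 + 5)))*91 = -14*(12 + (3 + 5 + 5 + 5*5*3))*91 = -14*(12 + (3 + 5 + 5 + 75))*91 = -14*(12 + 88)*91 = -14*100*91 = -1400*91 = -127400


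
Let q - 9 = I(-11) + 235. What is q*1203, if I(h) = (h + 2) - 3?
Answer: 279096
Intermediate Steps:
I(h) = -1 + h (I(h) = (2 + h) - 3 = -1 + h)
q = 232 (q = 9 + ((-1 - 11) + 235) = 9 + (-12 + 235) = 9 + 223 = 232)
q*1203 = 232*1203 = 279096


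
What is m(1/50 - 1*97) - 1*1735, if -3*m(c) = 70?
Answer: -5275/3 ≈ -1758.3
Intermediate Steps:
m(c) = -70/3 (m(c) = -⅓*70 = -70/3)
m(1/50 - 1*97) - 1*1735 = -70/3 - 1*1735 = -70/3 - 1735 = -5275/3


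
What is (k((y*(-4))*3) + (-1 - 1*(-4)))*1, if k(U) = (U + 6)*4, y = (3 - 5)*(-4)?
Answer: -357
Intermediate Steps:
y = 8 (y = -2*(-4) = 8)
k(U) = 24 + 4*U (k(U) = (6 + U)*4 = 24 + 4*U)
(k((y*(-4))*3) + (-1 - 1*(-4)))*1 = ((24 + 4*((8*(-4))*3)) + (-1 - 1*(-4)))*1 = ((24 + 4*(-32*3)) + (-1 + 4))*1 = ((24 + 4*(-96)) + 3)*1 = ((24 - 384) + 3)*1 = (-360 + 3)*1 = -357*1 = -357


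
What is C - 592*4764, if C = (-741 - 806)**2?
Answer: -427079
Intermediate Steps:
C = 2393209 (C = (-1547)**2 = 2393209)
C - 592*4764 = 2393209 - 592*4764 = 2393209 - 2820288 = -427079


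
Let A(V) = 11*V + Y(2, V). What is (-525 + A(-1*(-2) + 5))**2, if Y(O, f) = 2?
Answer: 198916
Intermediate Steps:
A(V) = 2 + 11*V (A(V) = 11*V + 2 = 2 + 11*V)
(-525 + A(-1*(-2) + 5))**2 = (-525 + (2 + 11*(-1*(-2) + 5)))**2 = (-525 + (2 + 11*(2 + 5)))**2 = (-525 + (2 + 11*7))**2 = (-525 + (2 + 77))**2 = (-525 + 79)**2 = (-446)**2 = 198916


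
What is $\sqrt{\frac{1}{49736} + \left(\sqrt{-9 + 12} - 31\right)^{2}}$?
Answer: $\frac{\sqrt{596154409170 - 38341880288 \sqrt{3}}}{24868} \approx 29.268$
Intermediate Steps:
$\sqrt{\frac{1}{49736} + \left(\sqrt{-9 + 12} - 31\right)^{2}} = \sqrt{\frac{1}{49736} + \left(\sqrt{3} - 31\right)^{2}} = \sqrt{\frac{1}{49736} + \left(-31 + \sqrt{3}\right)^{2}}$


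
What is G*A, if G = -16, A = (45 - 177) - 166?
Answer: 4768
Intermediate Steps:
A = -298 (A = -132 - 166 = -298)
G*A = -16*(-298) = 4768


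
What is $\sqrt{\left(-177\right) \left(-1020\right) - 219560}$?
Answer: $2 i \sqrt{9755} \approx 197.53 i$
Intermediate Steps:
$\sqrt{\left(-177\right) \left(-1020\right) - 219560} = \sqrt{180540 - 219560} = \sqrt{-39020} = 2 i \sqrt{9755}$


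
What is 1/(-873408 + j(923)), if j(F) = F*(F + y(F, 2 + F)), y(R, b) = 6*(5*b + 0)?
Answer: 1/25591771 ≈ 3.9075e-8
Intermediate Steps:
y(R, b) = 30*b (y(R, b) = 6*(5*b) = 30*b)
j(F) = F*(60 + 31*F) (j(F) = F*(F + 30*(2 + F)) = F*(F + (60 + 30*F)) = F*(60 + 31*F))
1/(-873408 + j(923)) = 1/(-873408 + 923*(60 + 31*923)) = 1/(-873408 + 923*(60 + 28613)) = 1/(-873408 + 923*28673) = 1/(-873408 + 26465179) = 1/25591771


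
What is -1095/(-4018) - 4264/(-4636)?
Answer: 5552293/4656862 ≈ 1.1923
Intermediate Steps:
-1095/(-4018) - 4264/(-4636) = -1095*(-1/4018) - 4264*(-1/4636) = 1095/4018 + 1066/1159 = 5552293/4656862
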